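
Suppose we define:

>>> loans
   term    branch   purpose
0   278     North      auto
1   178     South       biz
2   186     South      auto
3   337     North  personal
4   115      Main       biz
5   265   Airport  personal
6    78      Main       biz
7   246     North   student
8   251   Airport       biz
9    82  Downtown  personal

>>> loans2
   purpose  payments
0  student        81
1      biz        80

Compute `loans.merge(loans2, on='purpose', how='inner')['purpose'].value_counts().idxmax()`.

biz

merge on 'purpose' (how='inner') → 5 rows:
   term   branch  purpose  payments
0   178    South      biz        80
1   115     Main      biz        80
2    78     Main      biz        80
3   246    North  student        81
4   251  Airport      biz        80
value_counts of purpose:
purpose
biz        4
student    1
Name: count, dtype: int64
Finally, label with the largest value = biz.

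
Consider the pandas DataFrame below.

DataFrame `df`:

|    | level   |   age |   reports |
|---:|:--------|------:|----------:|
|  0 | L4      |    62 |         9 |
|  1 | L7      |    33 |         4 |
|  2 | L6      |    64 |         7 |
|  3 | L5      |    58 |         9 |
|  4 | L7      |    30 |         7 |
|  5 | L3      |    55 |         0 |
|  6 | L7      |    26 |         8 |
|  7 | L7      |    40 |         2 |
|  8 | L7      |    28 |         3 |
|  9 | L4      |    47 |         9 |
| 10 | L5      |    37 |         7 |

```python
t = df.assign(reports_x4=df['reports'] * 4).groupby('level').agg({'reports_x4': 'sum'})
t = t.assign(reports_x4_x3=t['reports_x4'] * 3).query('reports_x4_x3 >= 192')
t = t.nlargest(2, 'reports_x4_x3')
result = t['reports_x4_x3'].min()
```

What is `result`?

add column reports_x4 = df['reports'] * 4:
   level  age  reports  reports_x4
0     L4   62        9          36
1     L7   33        4          16
2     L6   64        7          28
3     L5   58        9          36
4     L7   30        7          28
5     L3   55        0           0
6     L7   26        8          32
7     L7   40        2           8
8     L7   28        3          12
9     L4   47        9          36
10    L5   37        7          28
group by level, sum of reports_x4:
       reports_x4
level            
L3              0
L4             72
L5             64
L6             28
L7             96
add column reports_x4_x3 = t['reports_x4'] * 3:
       reports_x4  reports_x4_x3
level                           
L3              0              0
L4             72            216
L5             64            192
L6             28             84
L7             96            288
filter rows where reports_x4_x3 >= 192:
       reports_x4  reports_x4_x3
level                           
L4             72            216
L5             64            192
L7             96            288
take 2 rows with largest reports_x4_x3:
       reports_x4  reports_x4_x3
level                           
L7             96            288
L4             72            216
Hence 216.

216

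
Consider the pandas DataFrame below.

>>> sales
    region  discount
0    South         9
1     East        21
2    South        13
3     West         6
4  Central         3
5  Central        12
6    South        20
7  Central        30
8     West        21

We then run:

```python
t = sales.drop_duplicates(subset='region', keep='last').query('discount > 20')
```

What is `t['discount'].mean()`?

24.0

drop duplicate region (keep=last):
    region  discount
1     East        21
6    South        20
7  Central        30
8     West        21
filter rows where discount > 20:
    region  discount
1     East        21
7  Central        30
8     West        21
Then the mean of column 'discount': 24.0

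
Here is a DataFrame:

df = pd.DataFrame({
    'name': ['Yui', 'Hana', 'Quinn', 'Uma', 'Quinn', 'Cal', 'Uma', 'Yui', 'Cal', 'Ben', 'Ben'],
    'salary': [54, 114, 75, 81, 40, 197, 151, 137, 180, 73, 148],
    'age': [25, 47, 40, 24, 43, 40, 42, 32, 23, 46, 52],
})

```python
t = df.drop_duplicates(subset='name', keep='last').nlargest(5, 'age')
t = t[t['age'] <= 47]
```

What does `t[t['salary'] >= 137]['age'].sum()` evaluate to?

74

drop duplicate name (keep=last):
     name  salary  age
1    Hana     114   47
4   Quinn      40   43
6     Uma     151   42
7     Yui     137   32
8     Cal     180   23
10    Ben     148   52
take 5 rows with largest age:
     name  salary  age
10    Ben     148   52
1    Hana     114   47
4   Quinn      40   43
6     Uma     151   42
7     Yui     137   32
filter rows where age <= 47:
    name  salary  age
1   Hana     114   47
4  Quinn      40   43
6    Uma     151   42
7    Yui     137   32
filter rows where salary >= 137:
  name  salary  age
6  Uma     151   42
7  Yui     137   32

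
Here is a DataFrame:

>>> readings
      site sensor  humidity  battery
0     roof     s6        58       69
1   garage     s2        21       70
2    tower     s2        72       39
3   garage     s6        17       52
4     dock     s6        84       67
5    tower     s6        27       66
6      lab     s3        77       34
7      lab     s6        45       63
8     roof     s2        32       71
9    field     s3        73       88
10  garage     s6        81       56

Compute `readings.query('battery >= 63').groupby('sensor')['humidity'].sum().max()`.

filter rows where battery >= 63:
     site sensor  humidity  battery
0    roof     s6        58       69
1  garage     s2        21       70
4    dock     s6        84       67
5   tower     s6        27       66
7     lab     s6        45       63
8    roof     s2        32       71
9   field     s3        73       88
group by sensor, sum of humidity:
sensor
s2     53
s3     73
s6    214
Name: humidity, dtype: int64
Then the max of the resulting series: 214

214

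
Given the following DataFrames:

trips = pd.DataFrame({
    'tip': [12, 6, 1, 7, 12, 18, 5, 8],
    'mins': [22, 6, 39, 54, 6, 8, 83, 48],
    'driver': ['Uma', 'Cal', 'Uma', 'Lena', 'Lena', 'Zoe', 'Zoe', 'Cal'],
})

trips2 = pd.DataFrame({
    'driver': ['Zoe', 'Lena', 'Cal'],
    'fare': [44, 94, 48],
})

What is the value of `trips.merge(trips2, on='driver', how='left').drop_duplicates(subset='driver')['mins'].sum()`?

90

merge on 'driver' (how='left') → 8 rows:
   tip  mins driver  fare
0   12    22    Uma   NaN
1    6     6    Cal  48.0
2    1    39    Uma   NaN
3    7    54   Lena  94.0
4   12     6   Lena  94.0
5   18     8    Zoe  44.0
6    5    83    Zoe  44.0
7    8    48    Cal  48.0
drop duplicate driver (keep=first):
   tip  mins driver  fare
0   12    22    Uma   NaN
1    6     6    Cal  48.0
3    7    54   Lena  94.0
5   18     8    Zoe  44.0
Finally, sum of column 'mins' = 90.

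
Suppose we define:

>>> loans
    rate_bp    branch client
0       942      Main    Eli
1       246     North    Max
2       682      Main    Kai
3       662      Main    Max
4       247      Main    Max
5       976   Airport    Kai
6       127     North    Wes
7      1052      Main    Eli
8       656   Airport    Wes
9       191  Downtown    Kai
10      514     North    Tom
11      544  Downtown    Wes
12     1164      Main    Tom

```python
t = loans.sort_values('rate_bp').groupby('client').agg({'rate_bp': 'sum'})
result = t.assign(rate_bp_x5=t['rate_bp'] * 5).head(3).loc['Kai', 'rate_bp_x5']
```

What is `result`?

9245

sort by rate_bp:
    rate_bp    branch client
6       127     North    Wes
9       191  Downtown    Kai
1       246     North    Max
4       247      Main    Max
10      514     North    Tom
11      544  Downtown    Wes
8       656   Airport    Wes
3       662      Main    Max
2       682      Main    Kai
0       942      Main    Eli
5       976   Airport    Kai
7      1052      Main    Eli
12     1164      Main    Tom
group by client, sum of rate_bp:
        rate_bp
client         
Eli        1994
Kai        1849
Max        1155
Tom        1678
Wes        1327
add column rate_bp_x5 = t['rate_bp'] * 5:
        rate_bp  rate_bp_x5
client                     
Eli        1994        9970
Kai        1849        9245
Max        1155        5775
Tom        1678        8390
Wes        1327        6635
take first 3 rows:
        rate_bp  rate_bp_x5
client                     
Eli        1994        9970
Kai        1849        9245
Max        1155        5775
Finally, value at row 'Kai', column 'rate_bp_x5' = 9245.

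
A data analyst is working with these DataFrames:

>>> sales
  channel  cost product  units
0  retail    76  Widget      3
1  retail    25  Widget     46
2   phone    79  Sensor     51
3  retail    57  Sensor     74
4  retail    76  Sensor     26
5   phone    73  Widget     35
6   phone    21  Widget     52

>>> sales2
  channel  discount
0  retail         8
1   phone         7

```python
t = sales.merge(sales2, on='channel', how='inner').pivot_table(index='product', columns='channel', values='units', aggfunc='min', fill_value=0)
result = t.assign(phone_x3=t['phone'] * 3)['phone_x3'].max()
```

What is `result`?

merge on 'channel' (how='inner') → 7 rows:
  channel  cost product  units  discount
0  retail    76  Widget      3         8
1  retail    25  Widget     46         8
2   phone    79  Sensor     51         7
3  retail    57  Sensor     74         8
4  retail    76  Sensor     26         8
5   phone    73  Widget     35         7
6   phone    21  Widget     52         7
pivot: rows=product, cols=channel, min(units):
channel  phone  retail
product               
Sensor      51      26
Widget      35       3
add column phone_x3 = t['phone'] * 3:
channel  phone  retail  phone_x3
product                         
Sensor      51      26       153
Widget      35       3       105
So max() = 153.

153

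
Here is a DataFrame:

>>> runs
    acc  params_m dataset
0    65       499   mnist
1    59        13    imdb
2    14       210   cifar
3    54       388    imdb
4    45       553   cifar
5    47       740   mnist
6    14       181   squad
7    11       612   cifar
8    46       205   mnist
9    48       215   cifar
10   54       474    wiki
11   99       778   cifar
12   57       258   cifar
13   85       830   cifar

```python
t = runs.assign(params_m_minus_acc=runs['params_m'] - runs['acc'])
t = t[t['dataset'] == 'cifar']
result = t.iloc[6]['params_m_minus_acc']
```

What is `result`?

745

add column params_m_minus_acc = runs['params_m'] - runs['acc']:
    acc  params_m dataset  params_m_minus_acc
0    65       499   mnist                 434
1    59        13    imdb                 -46
2    14       210   cifar                 196
3    54       388    imdb                 334
4    45       553   cifar                 508
5    47       740   mnist                 693
6    14       181   squad                 167
7    11       612   cifar                 601
8    46       205   mnist                 159
9    48       215   cifar                 167
10   54       474    wiki                 420
11   99       778   cifar                 679
12   57       258   cifar                 201
13   85       830   cifar                 745
filter rows where dataset == 'cifar':
    acc  params_m dataset  params_m_minus_acc
2    14       210   cifar                 196
4    45       553   cifar                 508
7    11       612   cifar                 601
9    48       215   cifar                 167
11   99       778   cifar                 679
12   57       258   cifar                 201
13   85       830   cifar                 745
Taking the value at position 6, column 'params_m_minus_acc' gives 745.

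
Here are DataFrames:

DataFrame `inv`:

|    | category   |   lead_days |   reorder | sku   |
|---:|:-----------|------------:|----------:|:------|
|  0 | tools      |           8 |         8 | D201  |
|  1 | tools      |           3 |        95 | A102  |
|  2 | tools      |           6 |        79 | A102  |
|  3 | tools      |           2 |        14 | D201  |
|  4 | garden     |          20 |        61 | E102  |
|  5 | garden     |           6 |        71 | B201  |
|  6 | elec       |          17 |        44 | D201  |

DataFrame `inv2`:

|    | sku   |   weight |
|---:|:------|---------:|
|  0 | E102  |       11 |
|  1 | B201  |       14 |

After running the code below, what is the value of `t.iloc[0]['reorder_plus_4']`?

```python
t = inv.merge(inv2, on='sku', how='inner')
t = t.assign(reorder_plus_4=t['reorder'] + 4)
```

merge on 'sku' (how='inner') → 2 rows:
  category  lead_days  reorder   sku  weight
0   garden         20       61  E102      11
1   garden          6       71  B201      14
add column reorder_plus_4 = t['reorder'] + 4:
  category  lead_days  reorder   sku  weight  reorder_plus_4
0   garden         20       61  E102      11              65
1   garden          6       71  B201      14              75
Then the value at position 0, column 'reorder_plus_4': 65

65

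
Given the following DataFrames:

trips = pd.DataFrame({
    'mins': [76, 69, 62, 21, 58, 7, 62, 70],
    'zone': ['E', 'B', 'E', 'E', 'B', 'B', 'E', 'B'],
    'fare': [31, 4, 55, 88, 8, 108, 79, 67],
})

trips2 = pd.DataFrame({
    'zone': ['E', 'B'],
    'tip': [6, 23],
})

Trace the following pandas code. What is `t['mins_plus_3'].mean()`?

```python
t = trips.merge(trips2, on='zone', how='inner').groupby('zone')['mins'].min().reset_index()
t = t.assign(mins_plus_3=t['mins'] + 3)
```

17.0

merge on 'zone' (how='inner') → 8 rows:
   mins zone  fare  tip
0    76    E    31    6
1    69    B     4   23
2    62    E    55    6
3    21    E    88    6
4    58    B     8   23
5     7    B   108   23
6    62    E    79    6
7    70    B    67   23
group by zone, min of mins:
zone
B     7
E    21
Name: mins, dtype: int64
reset_index():
  zone  mins
0    B     7
1    E    21
add column mins_plus_3 = t['mins'] + 3:
  zone  mins  mins_plus_3
0    B     7           10
1    E    21           24
Finally, mean of column 'mins_plus_3' = 17.0.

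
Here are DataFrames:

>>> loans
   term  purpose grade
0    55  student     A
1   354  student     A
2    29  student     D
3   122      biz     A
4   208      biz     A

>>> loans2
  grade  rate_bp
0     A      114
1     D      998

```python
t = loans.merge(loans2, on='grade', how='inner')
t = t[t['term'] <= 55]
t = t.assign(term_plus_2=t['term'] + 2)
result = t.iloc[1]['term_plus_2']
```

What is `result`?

merge on 'grade' (how='inner') → 5 rows:
   term  purpose grade  rate_bp
0    55  student     A      114
1   354  student     A      114
2    29  student     D      998
3   122      biz     A      114
4   208      biz     A      114
filter rows where term <= 55:
   term  purpose grade  rate_bp
0    55  student     A      114
2    29  student     D      998
add column term_plus_2 = t['term'] + 2:
   term  purpose grade  rate_bp  term_plus_2
0    55  student     A      114           57
2    29  student     D      998           31
Reading off the value at position 1, column 'term_plus_2', we get 31.

31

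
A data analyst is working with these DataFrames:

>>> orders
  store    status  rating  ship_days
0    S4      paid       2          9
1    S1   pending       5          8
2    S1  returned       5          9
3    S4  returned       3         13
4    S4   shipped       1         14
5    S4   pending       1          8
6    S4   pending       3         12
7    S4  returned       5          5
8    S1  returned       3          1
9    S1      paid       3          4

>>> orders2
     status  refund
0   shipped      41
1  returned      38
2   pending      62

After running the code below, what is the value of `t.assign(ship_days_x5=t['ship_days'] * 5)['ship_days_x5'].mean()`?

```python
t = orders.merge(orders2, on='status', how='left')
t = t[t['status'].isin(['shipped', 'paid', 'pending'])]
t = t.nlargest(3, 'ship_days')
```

merge on 'status' (how='left') → 10 rows:
  store    status  rating  ship_days  refund
0    S4      paid       2          9     NaN
1    S1   pending       5          8    62.0
2    S1  returned       5          9    38.0
3    S4  returned       3         13    38.0
4    S4   shipped       1         14    41.0
5    S4   pending       1          8    62.0
6    S4   pending       3         12    62.0
7    S4  returned       5          5    38.0
8    S1  returned       3          1    38.0
9    S1      paid       3          4     NaN
filter rows where status in ['shipped', 'paid', 'pending']:
  store   status  rating  ship_days  refund
0    S4     paid       2          9     NaN
1    S1  pending       5          8    62.0
4    S4  shipped       1         14    41.0
5    S4  pending       1          8    62.0
6    S4  pending       3         12    62.0
9    S1     paid       3          4     NaN
take 3 rows with largest ship_days:
  store   status  rating  ship_days  refund
4    S4  shipped       1         14    41.0
6    S4  pending       3         12    62.0
0    S4     paid       2          9     NaN
add column ship_days_x5 = t['ship_days'] * 5:
  store   status  rating  ship_days  refund  ship_days_x5
4    S4  shipped       1         14    41.0            70
6    S4  pending       3         12    62.0            60
0    S4     paid       2          9     NaN            45
mean of column 'ship_days_x5' → 58.3333333333

58.3333333333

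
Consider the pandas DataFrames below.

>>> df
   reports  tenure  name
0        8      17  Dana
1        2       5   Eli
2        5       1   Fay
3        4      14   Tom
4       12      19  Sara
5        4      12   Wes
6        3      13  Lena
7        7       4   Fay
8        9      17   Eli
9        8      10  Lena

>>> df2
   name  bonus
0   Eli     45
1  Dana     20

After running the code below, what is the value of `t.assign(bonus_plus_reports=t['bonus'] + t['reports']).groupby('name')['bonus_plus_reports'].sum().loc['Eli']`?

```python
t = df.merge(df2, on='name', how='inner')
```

101

merge on 'name' (how='inner') → 3 rows:
   reports  tenure  name  bonus
0        8      17  Dana     20
1        2       5   Eli     45
2        9      17   Eli     45
add column bonus_plus_reports = t['bonus'] + t['reports']:
   reports  tenure  name  bonus  bonus_plus_reports
0        8      17  Dana     20                  28
1        2       5   Eli     45                  47
2        9      17   Eli     45                  54
group by name, sum of bonus_plus_reports:
name
Dana     28
Eli     101
Name: bonus_plus_reports, dtype: int64
Taking the value at index 'Eli' gives 101.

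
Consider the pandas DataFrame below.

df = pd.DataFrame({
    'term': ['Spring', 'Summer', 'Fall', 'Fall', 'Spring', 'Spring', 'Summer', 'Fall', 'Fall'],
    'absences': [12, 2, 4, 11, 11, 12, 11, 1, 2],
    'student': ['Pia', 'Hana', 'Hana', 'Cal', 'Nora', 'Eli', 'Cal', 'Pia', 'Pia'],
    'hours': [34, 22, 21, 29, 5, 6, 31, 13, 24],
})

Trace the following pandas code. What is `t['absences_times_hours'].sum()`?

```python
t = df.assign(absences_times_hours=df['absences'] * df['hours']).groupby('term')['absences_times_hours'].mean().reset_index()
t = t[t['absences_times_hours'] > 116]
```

add column absences_times_hours = df['absences'] * df['hours']:
     term  absences student  hours  absences_times_hours
0  Spring        12     Pia     34                   408
1  Summer         2    Hana     22                    44
2    Fall         4    Hana     21                    84
3    Fall        11     Cal     29                   319
4  Spring        11    Nora      5                    55
5  Spring        12     Eli      6                    72
6  Summer        11     Cal     31                   341
7    Fall         1     Pia     13                    13
8    Fall         2     Pia     24                    48
group by term, mean of absences_times_hours:
term
Fall      116.000000
Spring    178.333333
Summer    192.500000
Name: absences_times_hours, dtype: float64
reset_index():
     term  absences_times_hours
0    Fall            116.000000
1  Spring            178.333333
2  Summer            192.500000
filter rows where absences_times_hours > 116:
     term  absences_times_hours
1  Spring            178.333333
2  Summer            192.500000
Hence 370.833333333.

370.833333333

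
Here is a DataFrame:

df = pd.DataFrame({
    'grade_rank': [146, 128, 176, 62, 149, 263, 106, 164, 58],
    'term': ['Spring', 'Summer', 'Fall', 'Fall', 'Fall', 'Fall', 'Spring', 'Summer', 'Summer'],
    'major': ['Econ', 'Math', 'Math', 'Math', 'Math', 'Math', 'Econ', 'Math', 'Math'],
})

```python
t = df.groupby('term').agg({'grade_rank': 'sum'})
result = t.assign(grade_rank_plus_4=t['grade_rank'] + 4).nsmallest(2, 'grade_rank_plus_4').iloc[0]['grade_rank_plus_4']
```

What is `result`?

group by term, sum of grade_rank:
        grade_rank
term              
Fall           650
Spring         252
Summer         350
add column grade_rank_plus_4 = t['grade_rank'] + 4:
        grade_rank  grade_rank_plus_4
term                                 
Fall           650                654
Spring         252                256
Summer         350                354
take 2 rows with smallest grade_rank_plus_4:
        grade_rank  grade_rank_plus_4
term                                 
Spring         252                256
Summer         350                354
Reading off the value at position 0, column 'grade_rank_plus_4', we get 256.

256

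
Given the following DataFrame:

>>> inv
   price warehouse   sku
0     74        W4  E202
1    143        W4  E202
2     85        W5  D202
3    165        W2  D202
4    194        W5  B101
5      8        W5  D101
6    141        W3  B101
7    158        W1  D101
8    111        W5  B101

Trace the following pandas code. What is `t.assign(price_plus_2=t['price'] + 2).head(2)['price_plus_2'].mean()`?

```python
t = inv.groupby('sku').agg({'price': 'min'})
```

61.5

group by sku, min of price:
      price
sku        
B101    111
D101      8
D202     85
E202     74
add column price_plus_2 = t['price'] + 2:
      price  price_plus_2
sku                      
B101    111           113
D101      8            10
D202     85            87
E202     74            76
take first 2 rows:
      price  price_plus_2
sku                      
B101    111           113
D101      8            10
Reading off the mean of column 'price_plus_2', we get 61.5.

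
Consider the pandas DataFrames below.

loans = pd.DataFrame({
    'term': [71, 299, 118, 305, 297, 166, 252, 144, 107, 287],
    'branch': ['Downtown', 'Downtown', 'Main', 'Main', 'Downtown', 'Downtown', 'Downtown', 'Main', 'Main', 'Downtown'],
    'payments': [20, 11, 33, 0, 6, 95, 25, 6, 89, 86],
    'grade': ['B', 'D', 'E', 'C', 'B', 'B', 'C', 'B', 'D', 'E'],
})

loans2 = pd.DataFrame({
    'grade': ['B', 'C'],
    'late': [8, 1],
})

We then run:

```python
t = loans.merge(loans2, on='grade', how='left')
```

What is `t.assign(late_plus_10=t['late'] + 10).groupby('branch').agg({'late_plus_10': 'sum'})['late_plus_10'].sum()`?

merge on 'grade' (how='left') → 10 rows:
   term    branch  payments grade  late
0    71  Downtown        20     B   8.0
1   299  Downtown        11     D   NaN
2   118      Main        33     E   NaN
3   305      Main         0     C   1.0
4   297  Downtown         6     B   8.0
5   166  Downtown        95     B   8.0
6   252  Downtown        25     C   1.0
7   144      Main         6     B   8.0
8   107      Main        89     D   NaN
9   287  Downtown        86     E   NaN
add column late_plus_10 = t['late'] + 10:
   term    branch  payments grade  late  late_plus_10
0    71  Downtown        20     B   8.0          18.0
1   299  Downtown        11     D   NaN           NaN
2   118      Main        33     E   NaN           NaN
3   305      Main         0     C   1.0          11.0
4   297  Downtown         6     B   8.0          18.0
5   166  Downtown        95     B   8.0          18.0
6   252  Downtown        25     C   1.0          11.0
7   144      Main         6     B   8.0          18.0
8   107      Main        89     D   NaN           NaN
9   287  Downtown        86     E   NaN           NaN
group by branch, sum of late_plus_10:
          late_plus_10
branch                
Downtown          65.0
Main              29.0
The sum of column 'late_plus_10' is 94.0.

94.0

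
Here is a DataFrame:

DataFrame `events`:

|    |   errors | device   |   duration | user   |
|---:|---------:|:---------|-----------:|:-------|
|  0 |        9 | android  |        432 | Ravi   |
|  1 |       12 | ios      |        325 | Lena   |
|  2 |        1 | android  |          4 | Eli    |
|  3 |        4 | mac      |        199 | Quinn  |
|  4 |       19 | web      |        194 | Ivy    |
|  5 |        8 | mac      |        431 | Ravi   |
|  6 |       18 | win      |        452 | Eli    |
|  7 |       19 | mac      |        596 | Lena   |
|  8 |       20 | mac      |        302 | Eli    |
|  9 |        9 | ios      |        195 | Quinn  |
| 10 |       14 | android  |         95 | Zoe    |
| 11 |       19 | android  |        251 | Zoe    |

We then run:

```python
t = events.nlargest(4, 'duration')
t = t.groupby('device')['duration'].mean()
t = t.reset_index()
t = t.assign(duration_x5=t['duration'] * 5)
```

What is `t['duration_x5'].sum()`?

6987.5

take 4 rows with largest duration:
   errors   device  duration  user
7      19      mac       596  Lena
6      18      win       452   Eli
0       9  android       432  Ravi
5       8      mac       431  Ravi
group by device, mean of duration:
device
android    432.0
mac        513.5
win        452.0
Name: duration, dtype: float64
reset_index():
    device  duration
0  android     432.0
1      mac     513.5
2      win     452.0
add column duration_x5 = t['duration'] * 5:
    device  duration  duration_x5
0  android     432.0       2160.0
1      mac     513.5       2567.5
2      win     452.0       2260.0
Then the sum of column 'duration_x5': 6987.5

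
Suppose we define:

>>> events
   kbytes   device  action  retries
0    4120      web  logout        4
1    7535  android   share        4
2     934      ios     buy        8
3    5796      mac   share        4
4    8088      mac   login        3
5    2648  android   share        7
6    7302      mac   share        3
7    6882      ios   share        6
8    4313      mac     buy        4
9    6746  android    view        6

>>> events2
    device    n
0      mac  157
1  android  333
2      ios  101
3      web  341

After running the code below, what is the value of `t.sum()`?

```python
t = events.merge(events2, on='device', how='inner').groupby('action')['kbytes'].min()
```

merge on 'device' (how='inner') → 10 rows:
   kbytes   device  action  retries    n
0    4120      web  logout        4  341
1    7535  android   share        4  333
2     934      ios     buy        8  101
3    5796      mac   share        4  157
4    8088      mac   login        3  157
5    2648  android   share        7  333
6    7302      mac   share        3  157
7    6882      ios   share        6  101
8    4313      mac     buy        4  157
9    6746  android    view        6  333
group by action, min of kbytes:
action
buy        934
login     8088
logout    4120
share     2648
view      6746
Name: kbytes, dtype: int64

22536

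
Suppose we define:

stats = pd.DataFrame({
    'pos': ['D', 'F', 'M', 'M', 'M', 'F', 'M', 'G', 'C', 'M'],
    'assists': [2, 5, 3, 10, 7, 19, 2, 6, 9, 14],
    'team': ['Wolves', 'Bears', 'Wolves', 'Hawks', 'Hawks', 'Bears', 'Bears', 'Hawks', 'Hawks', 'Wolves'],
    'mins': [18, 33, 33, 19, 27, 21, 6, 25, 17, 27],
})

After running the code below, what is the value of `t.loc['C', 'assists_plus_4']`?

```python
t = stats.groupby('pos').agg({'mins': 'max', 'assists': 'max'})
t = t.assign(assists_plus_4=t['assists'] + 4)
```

group by pos: max(mins), max(assists):
     mins  assists
pos               
C      17        9
D      18        2
F      33       19
G      25        6
M      33       14
add column assists_plus_4 = t['assists'] + 4:
     mins  assists  assists_plus_4
pos                               
C      17        9              13
D      18        2               6
F      33       19              23
G      25        6              10
M      33       14              18
The value at row 'C', column 'assists_plus_4' is 13.

13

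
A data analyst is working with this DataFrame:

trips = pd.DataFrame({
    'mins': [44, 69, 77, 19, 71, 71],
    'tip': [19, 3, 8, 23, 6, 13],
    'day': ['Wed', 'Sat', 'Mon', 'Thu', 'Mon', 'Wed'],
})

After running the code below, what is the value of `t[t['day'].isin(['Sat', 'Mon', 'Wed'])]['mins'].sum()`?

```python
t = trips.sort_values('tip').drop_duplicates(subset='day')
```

sort by tip:
   mins  tip  day
1    69    3  Sat
4    71    6  Mon
2    77    8  Mon
5    71   13  Wed
0    44   19  Wed
3    19   23  Thu
drop duplicate day (keep=first):
   mins  tip  day
1    69    3  Sat
4    71    6  Mon
5    71   13  Wed
3    19   23  Thu
filter rows where day in ['Sat', 'Mon', 'Wed']:
   mins  tip  day
1    69    3  Sat
4    71    6  Mon
5    71   13  Wed

211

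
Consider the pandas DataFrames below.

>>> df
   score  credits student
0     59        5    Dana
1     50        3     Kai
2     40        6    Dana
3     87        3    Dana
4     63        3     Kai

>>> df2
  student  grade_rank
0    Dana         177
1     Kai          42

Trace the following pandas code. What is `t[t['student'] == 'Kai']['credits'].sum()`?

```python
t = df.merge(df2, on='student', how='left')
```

merge on 'student' (how='left') → 5 rows:
   score  credits student  grade_rank
0     59        5    Dana         177
1     50        3     Kai          42
2     40        6    Dana         177
3     87        3    Dana         177
4     63        3     Kai          42
filter rows where student == 'Kai':
   score  credits student  grade_rank
1     50        3     Kai          42
4     63        3     Kai          42

6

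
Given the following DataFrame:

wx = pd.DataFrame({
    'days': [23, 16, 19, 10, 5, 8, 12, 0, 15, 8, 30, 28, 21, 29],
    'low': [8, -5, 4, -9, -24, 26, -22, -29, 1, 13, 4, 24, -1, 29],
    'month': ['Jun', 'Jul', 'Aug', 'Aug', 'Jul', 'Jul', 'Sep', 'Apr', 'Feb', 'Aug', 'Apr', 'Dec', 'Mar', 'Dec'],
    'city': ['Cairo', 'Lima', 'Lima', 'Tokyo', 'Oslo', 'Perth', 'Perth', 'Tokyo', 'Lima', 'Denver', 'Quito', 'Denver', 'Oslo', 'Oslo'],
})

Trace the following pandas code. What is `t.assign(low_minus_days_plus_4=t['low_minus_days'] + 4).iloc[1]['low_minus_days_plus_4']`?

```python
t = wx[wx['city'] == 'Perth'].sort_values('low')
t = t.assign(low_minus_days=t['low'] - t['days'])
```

filter rows where city == 'Perth':
   days  low month   city
5     8   26   Jul  Perth
6    12  -22   Sep  Perth
sort by low:
   days  low month   city
6    12  -22   Sep  Perth
5     8   26   Jul  Perth
add column low_minus_days = t['low'] - t['days']:
   days  low month   city  low_minus_days
6    12  -22   Sep  Perth             -34
5     8   26   Jul  Perth              18
add column low_minus_days_plus_4 = t['low_minus_days'] + 4:
   days  low month   city  low_minus_days  low_minus_days_plus_4
6    12  -22   Sep  Perth             -34                    -30
5     8   26   Jul  Perth              18                     22

22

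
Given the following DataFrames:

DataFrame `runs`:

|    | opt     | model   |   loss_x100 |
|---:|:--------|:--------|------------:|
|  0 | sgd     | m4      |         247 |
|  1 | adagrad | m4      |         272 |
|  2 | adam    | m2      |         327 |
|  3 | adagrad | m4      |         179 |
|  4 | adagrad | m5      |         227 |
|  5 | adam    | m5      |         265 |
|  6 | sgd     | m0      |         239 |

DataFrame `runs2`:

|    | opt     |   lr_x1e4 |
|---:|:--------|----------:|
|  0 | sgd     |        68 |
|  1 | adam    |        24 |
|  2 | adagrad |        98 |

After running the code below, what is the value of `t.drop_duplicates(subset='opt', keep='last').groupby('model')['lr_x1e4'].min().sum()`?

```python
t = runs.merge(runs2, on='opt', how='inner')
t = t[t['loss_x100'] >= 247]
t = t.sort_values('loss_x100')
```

merge on 'opt' (how='inner') → 7 rows:
       opt model  loss_x100  lr_x1e4
0      sgd    m4        247       68
1  adagrad    m4        272       98
2     adam    m2        327       24
3  adagrad    m4        179       98
4  adagrad    m5        227       98
5     adam    m5        265       24
6      sgd    m0        239       68
filter rows where loss_x100 >= 247:
       opt model  loss_x100  lr_x1e4
0      sgd    m4        247       68
1  adagrad    m4        272       98
2     adam    m2        327       24
5     adam    m5        265       24
sort by loss_x100:
       opt model  loss_x100  lr_x1e4
0      sgd    m4        247       68
5     adam    m5        265       24
1  adagrad    m4        272       98
2     adam    m2        327       24
drop duplicate opt (keep=last):
       opt model  loss_x100  lr_x1e4
0      sgd    m4        247       68
1  adagrad    m4        272       98
2     adam    m2        327       24
group by model, min of lr_x1e4:
model
m2    24
m4    68
Name: lr_x1e4, dtype: int64
The sum of the resulting series is 92.

92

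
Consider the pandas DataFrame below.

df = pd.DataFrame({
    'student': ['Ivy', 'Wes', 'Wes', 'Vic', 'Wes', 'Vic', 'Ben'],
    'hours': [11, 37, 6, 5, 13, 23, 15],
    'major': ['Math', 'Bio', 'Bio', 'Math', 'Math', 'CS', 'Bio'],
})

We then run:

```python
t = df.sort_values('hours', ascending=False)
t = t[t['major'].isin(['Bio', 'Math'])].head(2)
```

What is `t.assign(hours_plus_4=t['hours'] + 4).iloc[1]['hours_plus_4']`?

sort by hours descending:
  student  hours major
1     Wes     37   Bio
5     Vic     23    CS
6     Ben     15   Bio
4     Wes     13  Math
0     Ivy     11  Math
2     Wes      6   Bio
3     Vic      5  Math
filter rows where major in ['Bio', 'Math']:
  student  hours major
1     Wes     37   Bio
6     Ben     15   Bio
4     Wes     13  Math
0     Ivy     11  Math
2     Wes      6   Bio
3     Vic      5  Math
take first 2 rows:
  student  hours major
1     Wes     37   Bio
6     Ben     15   Bio
add column hours_plus_4 = t['hours'] + 4:
  student  hours major  hours_plus_4
1     Wes     37   Bio            41
6     Ben     15   Bio            19
The value at position 1, column 'hours_plus_4' is 19.

19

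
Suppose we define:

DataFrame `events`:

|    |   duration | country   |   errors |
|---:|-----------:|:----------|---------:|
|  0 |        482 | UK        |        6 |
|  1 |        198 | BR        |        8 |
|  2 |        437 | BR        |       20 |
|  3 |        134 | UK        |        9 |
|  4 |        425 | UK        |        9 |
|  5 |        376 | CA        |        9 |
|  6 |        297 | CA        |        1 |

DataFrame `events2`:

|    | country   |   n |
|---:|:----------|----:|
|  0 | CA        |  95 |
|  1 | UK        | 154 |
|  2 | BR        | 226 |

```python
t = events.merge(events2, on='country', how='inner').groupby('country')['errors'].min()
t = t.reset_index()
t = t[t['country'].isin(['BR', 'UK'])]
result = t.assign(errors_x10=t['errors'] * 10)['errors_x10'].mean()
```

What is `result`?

merge on 'country' (how='inner') → 7 rows:
   duration country  errors    n
0       482      UK       6  154
1       198      BR       8  226
2       437      BR      20  226
3       134      UK       9  154
4       425      UK       9  154
5       376      CA       9   95
6       297      CA       1   95
group by country, min of errors:
country
BR    8
CA    1
UK    6
Name: errors, dtype: int64
reset_index():
  country  errors
0      BR       8
1      CA       1
2      UK       6
filter rows where country in ['BR', 'UK']:
  country  errors
0      BR       8
2      UK       6
add column errors_x10 = t['errors'] * 10:
  country  errors  errors_x10
0      BR       8          80
2      UK       6          60
Taking the mean of column 'errors_x10' gives 70.0.

70.0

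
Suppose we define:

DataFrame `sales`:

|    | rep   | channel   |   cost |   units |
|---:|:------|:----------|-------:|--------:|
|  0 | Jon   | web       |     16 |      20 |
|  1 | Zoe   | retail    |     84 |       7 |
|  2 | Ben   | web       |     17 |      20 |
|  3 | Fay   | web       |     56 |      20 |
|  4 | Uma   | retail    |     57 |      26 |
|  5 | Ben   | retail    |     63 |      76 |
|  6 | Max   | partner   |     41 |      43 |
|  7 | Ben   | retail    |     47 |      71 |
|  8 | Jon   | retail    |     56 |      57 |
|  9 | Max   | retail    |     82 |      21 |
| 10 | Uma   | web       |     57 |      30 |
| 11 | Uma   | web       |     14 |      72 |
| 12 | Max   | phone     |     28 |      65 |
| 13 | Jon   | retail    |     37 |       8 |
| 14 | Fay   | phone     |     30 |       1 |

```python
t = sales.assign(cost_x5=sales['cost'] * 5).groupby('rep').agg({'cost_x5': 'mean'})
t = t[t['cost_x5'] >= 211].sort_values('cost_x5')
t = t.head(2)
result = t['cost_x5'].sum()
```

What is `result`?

add column cost_x5 = sales['cost'] * 5:
    rep  channel  cost  units  cost_x5
0   Jon      web    16     20       80
1   Zoe   retail    84      7      420
2   Ben      web    17     20       85
3   Fay      web    56     20      280
4   Uma   retail    57     26      285
5   Ben   retail    63     76      315
6   Max  partner    41     43      205
7   Ben   retail    47     71      235
8   Jon   retail    56     57      280
9   Max   retail    82     21      410
10  Uma      web    57     30      285
11  Uma      web    14     72       70
12  Max    phone    28     65      140
13  Jon   retail    37      8      185
14  Fay    phone    30      1      150
group by rep, mean of cost_x5:
        cost_x5
rep            
Ben  211.666667
Fay  215.000000
Jon  181.666667
Max  251.666667
Uma  213.333333
Zoe  420.000000
filter rows where cost_x5 >= 211:
        cost_x5
rep            
Ben  211.666667
Fay  215.000000
Max  251.666667
Uma  213.333333
Zoe  420.000000
sort by cost_x5:
        cost_x5
rep            
Ben  211.666667
Uma  213.333333
Fay  215.000000
Max  251.666667
Zoe  420.000000
take first 2 rows:
        cost_x5
rep            
Ben  211.666667
Uma  213.333333

425.0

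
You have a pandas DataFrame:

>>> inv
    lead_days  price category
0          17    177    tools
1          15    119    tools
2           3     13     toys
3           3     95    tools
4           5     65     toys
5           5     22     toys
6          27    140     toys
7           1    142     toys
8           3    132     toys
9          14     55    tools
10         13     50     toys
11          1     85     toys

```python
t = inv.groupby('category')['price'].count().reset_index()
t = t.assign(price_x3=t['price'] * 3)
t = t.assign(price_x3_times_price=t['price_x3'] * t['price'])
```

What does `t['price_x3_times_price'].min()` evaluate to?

48

group by category, count of price:
category
tools    4
toys     8
Name: price, dtype: int64
reset_index():
  category  price
0    tools      4
1     toys      8
add column price_x3 = t['price'] * 3:
  category  price  price_x3
0    tools      4        12
1     toys      8        24
add column price_x3_times_price = t['price_x3'] * t['price']:
  category  price  price_x3  price_x3_times_price
0    tools      4        12                    48
1     toys      8        24                   192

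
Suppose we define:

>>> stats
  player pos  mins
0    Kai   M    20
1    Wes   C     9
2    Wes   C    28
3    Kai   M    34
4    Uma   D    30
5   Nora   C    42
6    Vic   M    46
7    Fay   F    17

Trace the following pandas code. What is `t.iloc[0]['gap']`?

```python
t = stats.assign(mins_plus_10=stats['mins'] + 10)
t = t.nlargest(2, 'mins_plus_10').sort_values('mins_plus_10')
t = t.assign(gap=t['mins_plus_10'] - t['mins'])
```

10

add column mins_plus_10 = stats['mins'] + 10:
  player pos  mins  mins_plus_10
0    Kai   M    20            30
1    Wes   C     9            19
2    Wes   C    28            38
3    Kai   M    34            44
4    Uma   D    30            40
5   Nora   C    42            52
6    Vic   M    46            56
7    Fay   F    17            27
take 2 rows with largest mins_plus_10:
  player pos  mins  mins_plus_10
6    Vic   M    46            56
5   Nora   C    42            52
sort by mins_plus_10:
  player pos  mins  mins_plus_10
5   Nora   C    42            52
6    Vic   M    46            56
add column gap = t['mins_plus_10'] - t['mins']:
  player pos  mins  mins_plus_10  gap
5   Nora   C    42            52   10
6    Vic   M    46            56   10
So iloc[0]['gap'] = 10.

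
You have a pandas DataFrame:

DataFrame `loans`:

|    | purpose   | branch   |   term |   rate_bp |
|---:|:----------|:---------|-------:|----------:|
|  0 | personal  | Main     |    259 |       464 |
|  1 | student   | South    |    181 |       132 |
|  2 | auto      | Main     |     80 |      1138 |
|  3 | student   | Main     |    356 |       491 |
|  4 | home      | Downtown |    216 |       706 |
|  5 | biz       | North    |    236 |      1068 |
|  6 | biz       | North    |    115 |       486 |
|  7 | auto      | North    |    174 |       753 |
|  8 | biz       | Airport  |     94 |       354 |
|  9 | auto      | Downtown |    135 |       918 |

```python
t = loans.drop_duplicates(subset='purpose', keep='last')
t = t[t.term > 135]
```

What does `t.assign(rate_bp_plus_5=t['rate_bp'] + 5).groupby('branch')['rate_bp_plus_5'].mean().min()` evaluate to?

drop duplicate purpose (keep=last):
    purpose    branch  term  rate_bp
0  personal      Main   259      464
3   student      Main   356      491
4      home  Downtown   216      706
8       biz   Airport    94      354
9      auto  Downtown   135      918
filter rows where term > 135:
    purpose    branch  term  rate_bp
0  personal      Main   259      464
3   student      Main   356      491
4      home  Downtown   216      706
add column rate_bp_plus_5 = t['rate_bp'] + 5:
    purpose    branch  term  rate_bp  rate_bp_plus_5
0  personal      Main   259      464             469
3   student      Main   356      491             496
4      home  Downtown   216      706             711
group by branch, mean of rate_bp_plus_5:
branch
Downtown    711.0
Main        482.5
Name: rate_bp_plus_5, dtype: float64
Reading off the min of the resulting series, we get 482.5.

482.5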